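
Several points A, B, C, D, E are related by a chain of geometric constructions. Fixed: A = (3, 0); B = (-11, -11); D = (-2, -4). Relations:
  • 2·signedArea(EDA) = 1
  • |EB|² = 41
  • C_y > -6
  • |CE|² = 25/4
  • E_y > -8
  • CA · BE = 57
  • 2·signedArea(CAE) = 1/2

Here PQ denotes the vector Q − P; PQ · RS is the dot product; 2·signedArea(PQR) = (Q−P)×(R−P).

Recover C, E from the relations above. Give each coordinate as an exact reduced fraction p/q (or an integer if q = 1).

C = (-4, -11/2)
E = (-6, -7)

1. E_x = -6  [line -4·x + 5·y + 11 = 0 ∩ |EB|² = 41]
2. E_y = -7  [line -4·x + 5·y + 11 = 0 ∩ |EB|² = 41]
   → E = (-6, -7)
3. C_x = -4  [2·signedArea(CAE) = 1/2 ∩ CA · BE = 57]
4. C_y = -11/2  [2·signedArea(CAE) = 1/2 ∩ CA · BE = 57]
   → C = (-4, -11/2)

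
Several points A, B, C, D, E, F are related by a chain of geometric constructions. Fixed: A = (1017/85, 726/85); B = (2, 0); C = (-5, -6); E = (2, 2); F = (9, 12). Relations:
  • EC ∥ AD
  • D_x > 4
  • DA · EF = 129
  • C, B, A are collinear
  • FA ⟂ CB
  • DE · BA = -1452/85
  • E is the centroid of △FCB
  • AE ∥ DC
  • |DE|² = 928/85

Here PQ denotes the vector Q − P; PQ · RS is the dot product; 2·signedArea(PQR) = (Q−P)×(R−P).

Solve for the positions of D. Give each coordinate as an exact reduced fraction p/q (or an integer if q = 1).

D = (422/85, 46/85)

1. D_x = 422/85  [AE ∥ DC ∩ EC ∥ AD]
2. D_y = 46/85  [AE ∥ DC ∩ EC ∥ AD]
   → D = (422/85, 46/85)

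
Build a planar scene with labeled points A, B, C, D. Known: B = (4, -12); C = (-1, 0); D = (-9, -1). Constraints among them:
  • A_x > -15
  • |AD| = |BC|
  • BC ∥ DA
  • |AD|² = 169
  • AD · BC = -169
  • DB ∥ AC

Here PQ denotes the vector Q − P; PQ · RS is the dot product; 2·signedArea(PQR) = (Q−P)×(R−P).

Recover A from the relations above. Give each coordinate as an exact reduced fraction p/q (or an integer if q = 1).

A = (-14, 11)

1. A_x = -14  [DB ∥ AC ∩ BC ∥ DA]
2. A_y = 11  [DB ∥ AC ∩ BC ∥ DA]
   → A = (-14, 11)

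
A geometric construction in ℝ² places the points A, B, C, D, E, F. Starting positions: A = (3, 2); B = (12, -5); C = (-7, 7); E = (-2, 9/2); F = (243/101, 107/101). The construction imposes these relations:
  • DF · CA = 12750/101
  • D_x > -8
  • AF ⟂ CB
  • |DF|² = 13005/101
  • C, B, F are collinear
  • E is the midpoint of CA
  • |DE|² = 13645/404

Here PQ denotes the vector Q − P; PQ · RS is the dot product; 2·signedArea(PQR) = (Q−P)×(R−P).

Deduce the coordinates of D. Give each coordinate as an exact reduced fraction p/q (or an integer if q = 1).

D = (-726/101, 719/101)

1. D_x = -726/101  [line -10·x + 5·y + -10855/101 = 0 ∩ |DF|² = 13005/101]
2. D_y = 719/101  [line -10·x + 5·y + -10855/101 = 0 ∩ |DF|² = 13005/101]
   → D = (-726/101, 719/101)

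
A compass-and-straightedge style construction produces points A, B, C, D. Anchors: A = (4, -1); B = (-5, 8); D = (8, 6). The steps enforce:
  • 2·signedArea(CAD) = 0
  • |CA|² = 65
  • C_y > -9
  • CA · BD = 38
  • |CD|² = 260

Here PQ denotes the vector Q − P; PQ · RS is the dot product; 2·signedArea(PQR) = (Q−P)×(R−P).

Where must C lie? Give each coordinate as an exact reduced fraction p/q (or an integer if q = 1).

1. C_x = 0  [2·signedArea(CAD) = 0 ∩ CA · BD = 38]
2. C_y = -8  [2·signedArea(CAD) = 0 ∩ CA · BD = 38]
   → C = (0, -8)

C = (0, -8)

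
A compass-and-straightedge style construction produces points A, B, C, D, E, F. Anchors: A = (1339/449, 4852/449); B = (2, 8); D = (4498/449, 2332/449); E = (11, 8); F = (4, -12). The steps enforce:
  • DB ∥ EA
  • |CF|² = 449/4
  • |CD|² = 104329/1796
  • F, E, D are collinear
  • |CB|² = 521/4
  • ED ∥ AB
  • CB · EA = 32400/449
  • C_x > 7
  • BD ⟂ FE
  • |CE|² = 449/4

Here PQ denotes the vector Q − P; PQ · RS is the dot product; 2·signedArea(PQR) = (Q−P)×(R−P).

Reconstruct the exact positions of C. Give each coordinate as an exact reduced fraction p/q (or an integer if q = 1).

1. C_x = 15/2  [line 3600/449·x + -1260/449·y + -29520/449 = 0 ∩ |CF|² = 449/4]
2. C_y = -2  [line 3600/449·x + -1260/449·y + -29520/449 = 0 ∩ |CF|² = 449/4]
   → C = (15/2, -2)

C = (15/2, -2)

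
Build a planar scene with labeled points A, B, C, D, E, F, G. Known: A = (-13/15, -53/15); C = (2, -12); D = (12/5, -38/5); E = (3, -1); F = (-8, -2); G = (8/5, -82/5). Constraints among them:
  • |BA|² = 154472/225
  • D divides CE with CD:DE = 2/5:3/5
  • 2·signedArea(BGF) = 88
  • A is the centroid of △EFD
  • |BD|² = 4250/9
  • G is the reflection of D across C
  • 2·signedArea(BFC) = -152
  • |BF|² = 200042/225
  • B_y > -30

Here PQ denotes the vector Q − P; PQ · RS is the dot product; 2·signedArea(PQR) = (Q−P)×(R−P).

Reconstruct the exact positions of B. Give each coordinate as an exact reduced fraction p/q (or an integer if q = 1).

B = (61/15, -439/15)

1. B_x = 61/15  [2·signedArea(BGF) = 88 ∩ 2·signedArea(BFC) = -152]
2. B_y = -439/15  [2·signedArea(BGF) = 88 ∩ 2·signedArea(BFC) = -152]
   → B = (61/15, -439/15)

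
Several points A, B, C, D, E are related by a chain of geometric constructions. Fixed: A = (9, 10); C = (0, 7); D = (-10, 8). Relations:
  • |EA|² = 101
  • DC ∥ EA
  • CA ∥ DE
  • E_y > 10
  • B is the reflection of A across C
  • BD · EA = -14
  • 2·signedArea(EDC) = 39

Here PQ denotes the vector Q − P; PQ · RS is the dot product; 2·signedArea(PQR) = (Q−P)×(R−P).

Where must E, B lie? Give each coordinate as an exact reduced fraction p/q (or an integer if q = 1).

B = (-9, 4)
E = (-1, 11)

1. E_x = -1  [DC ∥ EA ∩ CA ∥ DE]
2. E_y = 11  [DC ∥ EA ∩ CA ∥ DE]
   → E = (-1, 11)
3. B_x = -9  [B is the reflection of A across C]
4. B_y = 4  [B is the reflection of A across C]
   → B = (-9, 4)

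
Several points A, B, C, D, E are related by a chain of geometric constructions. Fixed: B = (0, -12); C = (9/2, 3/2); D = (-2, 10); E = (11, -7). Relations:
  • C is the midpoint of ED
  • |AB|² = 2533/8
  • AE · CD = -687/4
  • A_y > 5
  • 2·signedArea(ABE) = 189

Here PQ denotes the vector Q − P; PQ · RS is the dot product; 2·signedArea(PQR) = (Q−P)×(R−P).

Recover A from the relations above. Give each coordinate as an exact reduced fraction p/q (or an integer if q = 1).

1. A_x = 5/4  [2·signedArea(ABE) = 189 ∩ AE · CD = -687/4]
2. A_y = 23/4  [2·signedArea(ABE) = 189 ∩ AE · CD = -687/4]
   → A = (5/4, 23/4)

A = (5/4, 23/4)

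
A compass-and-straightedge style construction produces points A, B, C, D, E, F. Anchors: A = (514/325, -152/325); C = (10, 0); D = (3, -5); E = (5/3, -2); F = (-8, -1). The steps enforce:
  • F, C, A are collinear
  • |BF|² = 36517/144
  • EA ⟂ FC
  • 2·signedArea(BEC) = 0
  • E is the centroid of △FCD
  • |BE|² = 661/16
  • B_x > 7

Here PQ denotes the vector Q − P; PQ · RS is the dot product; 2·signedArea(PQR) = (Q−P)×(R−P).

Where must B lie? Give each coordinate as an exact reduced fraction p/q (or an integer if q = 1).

1. B_x = 95/12  [line -2·x + 25/3·y + 20 = 0 ∩ |BE|² = 661/16]
2. B_y = -1/2  [line -2·x + 25/3·y + 20 = 0 ∩ |BE|² = 661/16]
   → B = (95/12, -1/2)

B = (95/12, -1/2)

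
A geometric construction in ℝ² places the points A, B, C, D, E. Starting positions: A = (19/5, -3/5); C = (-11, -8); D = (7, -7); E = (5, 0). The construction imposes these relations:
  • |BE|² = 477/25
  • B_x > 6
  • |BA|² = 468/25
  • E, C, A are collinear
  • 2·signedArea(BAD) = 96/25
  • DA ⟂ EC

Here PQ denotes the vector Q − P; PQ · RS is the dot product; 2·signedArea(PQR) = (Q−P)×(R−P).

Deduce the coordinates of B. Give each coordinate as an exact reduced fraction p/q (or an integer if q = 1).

B = (31/5, -21/5)

1. B_x = 31/5  [line 32/5·x + 16/5·y + -656/25 = 0 ∩ |BA|² = 468/25]
2. B_y = -21/5  [line 32/5·x + 16/5·y + -656/25 = 0 ∩ |BA|² = 468/25]
   → B = (31/5, -21/5)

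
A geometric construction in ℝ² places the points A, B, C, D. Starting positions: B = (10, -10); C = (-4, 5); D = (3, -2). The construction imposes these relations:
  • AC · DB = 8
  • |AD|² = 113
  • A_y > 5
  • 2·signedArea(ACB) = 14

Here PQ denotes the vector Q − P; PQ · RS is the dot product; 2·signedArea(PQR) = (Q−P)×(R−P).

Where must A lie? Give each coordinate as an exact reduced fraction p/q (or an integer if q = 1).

A = (-4, 6)

1. A_x = -4  [2·signedArea(ACB) = 14 ∩ AC · DB = 8]
2. A_y = 6  [2·signedArea(ACB) = 14 ∩ AC · DB = 8]
   → A = (-4, 6)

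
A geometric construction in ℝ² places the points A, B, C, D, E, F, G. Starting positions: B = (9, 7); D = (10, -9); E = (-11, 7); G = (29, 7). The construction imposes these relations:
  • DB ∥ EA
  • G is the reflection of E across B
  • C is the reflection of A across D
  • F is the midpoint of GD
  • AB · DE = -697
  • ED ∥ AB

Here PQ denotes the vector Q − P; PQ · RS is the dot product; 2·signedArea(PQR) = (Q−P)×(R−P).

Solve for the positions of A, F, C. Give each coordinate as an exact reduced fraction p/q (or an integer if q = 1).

1. A_x = -12  [ED ∥ AB ∩ DB ∥ EA]
2. A_y = 23  [ED ∥ AB ∩ DB ∥ EA]
   → A = (-12, 23)
3. F_x = 39/2  [F is the midpoint of GD]
4. F_y = -1  [F is the midpoint of GD]
   → F = (39/2, -1)
5. C_x = 32  [C is the reflection of A across D]
6. C_y = -41  [C is the reflection of A across D]
   → C = (32, -41)

A = (-12, 23)
C = (32, -41)
F = (39/2, -1)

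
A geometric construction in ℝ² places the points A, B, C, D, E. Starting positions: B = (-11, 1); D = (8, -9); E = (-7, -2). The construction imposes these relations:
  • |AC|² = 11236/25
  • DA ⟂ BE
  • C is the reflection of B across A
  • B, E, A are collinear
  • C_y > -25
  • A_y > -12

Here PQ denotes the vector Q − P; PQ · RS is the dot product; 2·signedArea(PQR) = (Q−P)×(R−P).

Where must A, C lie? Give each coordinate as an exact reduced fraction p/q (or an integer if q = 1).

1. A_x = 149/25  [B, E, A are collinear ∩ DA ⟂ BE]
2. A_y = -293/25  [B, E, A are collinear ∩ DA ⟂ BE]
   → A = (149/25, -293/25)
3. C_x = 573/25  [C is the reflection of B across A]
4. C_y = -611/25  [C is the reflection of B across A]
   → C = (573/25, -611/25)

A = (149/25, -293/25)
C = (573/25, -611/25)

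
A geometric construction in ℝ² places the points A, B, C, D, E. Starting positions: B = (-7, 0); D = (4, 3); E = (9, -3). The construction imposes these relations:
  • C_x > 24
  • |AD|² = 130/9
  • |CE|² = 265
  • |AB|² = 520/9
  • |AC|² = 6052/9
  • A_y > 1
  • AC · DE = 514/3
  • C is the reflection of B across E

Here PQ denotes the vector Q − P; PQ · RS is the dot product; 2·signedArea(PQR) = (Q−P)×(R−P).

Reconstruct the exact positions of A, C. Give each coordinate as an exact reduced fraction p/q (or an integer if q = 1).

A = (1/3, 2)
C = (25, -6)

1. C_x = 25  [C is the reflection of B across E]
2. C_y = -6  [C is the reflection of B across E]
   → C = (25, -6)
3. A_x = 1/3  [line -5·x + 6·y + -31/3 = 0 ∩ |AB|² = 520/9]
4. A_y = 2  [line -5·x + 6·y + -31/3 = 0 ∩ |AB|² = 520/9]
   → A = (1/3, 2)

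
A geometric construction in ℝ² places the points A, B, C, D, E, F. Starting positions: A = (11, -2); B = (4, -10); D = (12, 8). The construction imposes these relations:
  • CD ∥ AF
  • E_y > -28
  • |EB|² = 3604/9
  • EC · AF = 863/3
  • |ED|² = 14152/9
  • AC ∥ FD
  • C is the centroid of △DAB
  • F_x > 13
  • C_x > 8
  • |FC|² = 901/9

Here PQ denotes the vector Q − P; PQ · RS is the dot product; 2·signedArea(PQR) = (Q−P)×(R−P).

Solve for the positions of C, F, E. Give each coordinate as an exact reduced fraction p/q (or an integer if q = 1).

1. C_x = 9  [C is the centroid of △DAB]
2. C_y = -4/3  [C is the centroid of △DAB]
   → C = (9, -4/3)
3. F_x = 14  [AC ∥ FD ∩ CD ∥ AF]
4. F_y = 22/3  [AC ∥ FD ∩ CD ∥ AF]
   → F = (14, 22/3)
5. E_x = -6  [line -3·x + -28/3·y + -2458/9 = 0 ∩ |ED|² = 14152/9]
6. E_y = -82/3  [line -3·x + -28/3·y + -2458/9 = 0 ∩ |ED|² = 14152/9]
   → E = (-6, -82/3)

C = (9, -4/3)
E = (-6, -82/3)
F = (14, 22/3)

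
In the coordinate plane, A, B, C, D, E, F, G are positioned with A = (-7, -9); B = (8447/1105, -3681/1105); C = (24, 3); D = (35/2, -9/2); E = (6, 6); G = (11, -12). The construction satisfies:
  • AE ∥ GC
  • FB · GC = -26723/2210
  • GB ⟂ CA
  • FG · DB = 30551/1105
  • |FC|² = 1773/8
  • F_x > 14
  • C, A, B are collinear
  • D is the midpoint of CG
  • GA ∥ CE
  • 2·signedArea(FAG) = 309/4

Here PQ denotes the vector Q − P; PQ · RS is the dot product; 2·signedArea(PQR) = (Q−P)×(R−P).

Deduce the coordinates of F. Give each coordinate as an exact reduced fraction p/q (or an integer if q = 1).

1. F_x = 57/4  [FG · DB = 30551/1105 ∩ 2·signedArea(FAG) = 309/4]
2. F_y = -33/4  [FG · DB = 30551/1105 ∩ 2·signedArea(FAG) = 309/4]
   → F = (57/4, -33/4)

F = (57/4, -33/4)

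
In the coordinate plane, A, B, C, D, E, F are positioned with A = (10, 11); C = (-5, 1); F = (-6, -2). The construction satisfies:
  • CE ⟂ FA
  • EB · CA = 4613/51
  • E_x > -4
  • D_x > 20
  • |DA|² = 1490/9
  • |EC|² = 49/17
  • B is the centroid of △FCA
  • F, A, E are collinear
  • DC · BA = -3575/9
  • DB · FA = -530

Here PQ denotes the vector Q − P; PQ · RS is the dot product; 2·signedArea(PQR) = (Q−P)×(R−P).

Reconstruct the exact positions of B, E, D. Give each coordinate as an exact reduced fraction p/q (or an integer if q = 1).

B = (-1/3, 10/3)
D = (61/3, 56/3)
E = (-334/85, -27/85)

1. B_x = -1/3  [B is the centroid of △FCA]
2. B_y = 10/3  [B is the centroid of △FCA]
   → B = (-1/3, 10/3)
3. E_x = -334/85  [F, A, E are collinear ∩ CE ⟂ FA]
4. E_y = -27/85  [F, A, E are collinear ∩ CE ⟂ FA]
   → E = (-334/85, -27/85)
5. D_x = 61/3  [DB · FA = -530 ∩ DC · BA = -3575/9]
6. D_y = 56/3  [DB · FA = -530 ∩ DC · BA = -3575/9]
   → D = (61/3, 56/3)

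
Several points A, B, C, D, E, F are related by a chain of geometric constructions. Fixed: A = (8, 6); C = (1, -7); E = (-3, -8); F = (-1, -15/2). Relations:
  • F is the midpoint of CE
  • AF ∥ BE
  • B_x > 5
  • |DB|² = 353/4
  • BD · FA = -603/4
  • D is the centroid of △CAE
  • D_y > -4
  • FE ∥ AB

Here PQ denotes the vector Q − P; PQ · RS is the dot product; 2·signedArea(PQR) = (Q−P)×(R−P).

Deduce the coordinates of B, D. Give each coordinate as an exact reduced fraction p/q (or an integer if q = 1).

1. B_x = 6  [AF ∥ BE ∩ FE ∥ AB]
2. B_y = 11/2  [AF ∥ BE ∩ FE ∥ AB]
   → B = (6, 11/2)
3. D_x = 2  [D is the centroid of △CAE]
4. D_y = -3  [D is the centroid of △CAE]
   → D = (2, -3)

B = (6, 11/2)
D = (2, -3)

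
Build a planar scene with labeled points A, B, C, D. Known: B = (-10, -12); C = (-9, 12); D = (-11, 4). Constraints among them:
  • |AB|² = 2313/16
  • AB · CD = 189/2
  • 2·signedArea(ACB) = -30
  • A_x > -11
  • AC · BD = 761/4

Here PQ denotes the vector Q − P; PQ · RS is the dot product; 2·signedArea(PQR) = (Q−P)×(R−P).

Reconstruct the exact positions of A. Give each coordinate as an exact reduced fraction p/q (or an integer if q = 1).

A = (-43/4, 0)

1. A_x = -43/4  [AC · BD = 761/4 ∩ 2·signedArea(ACB) = -30]
2. A_y = 0  [AC · BD = 761/4 ∩ 2·signedArea(ACB) = -30]
   → A = (-43/4, 0)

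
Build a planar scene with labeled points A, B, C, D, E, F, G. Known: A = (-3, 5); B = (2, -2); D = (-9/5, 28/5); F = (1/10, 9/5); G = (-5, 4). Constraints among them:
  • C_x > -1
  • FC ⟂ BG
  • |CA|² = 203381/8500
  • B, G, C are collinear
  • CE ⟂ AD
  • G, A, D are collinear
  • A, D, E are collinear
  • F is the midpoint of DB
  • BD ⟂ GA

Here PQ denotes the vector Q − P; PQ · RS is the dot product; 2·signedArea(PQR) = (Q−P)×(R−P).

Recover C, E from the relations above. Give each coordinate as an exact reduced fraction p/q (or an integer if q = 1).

1. C_x = -827/850  [B, G, C are collinear ∩ FC ⟂ BG]
2. C_y = 233/425  [B, G, C are collinear ∩ FC ⟂ BG]
   → C = (-827/850, 233/425)
3. E_x = -6713/2125  [A, D, E are collinear ∩ CE ⟂ AD]
4. E_y = 10456/2125  [A, D, E are collinear ∩ CE ⟂ AD]
   → E = (-6713/2125, 10456/2125)

C = (-827/850, 233/425)
E = (-6713/2125, 10456/2125)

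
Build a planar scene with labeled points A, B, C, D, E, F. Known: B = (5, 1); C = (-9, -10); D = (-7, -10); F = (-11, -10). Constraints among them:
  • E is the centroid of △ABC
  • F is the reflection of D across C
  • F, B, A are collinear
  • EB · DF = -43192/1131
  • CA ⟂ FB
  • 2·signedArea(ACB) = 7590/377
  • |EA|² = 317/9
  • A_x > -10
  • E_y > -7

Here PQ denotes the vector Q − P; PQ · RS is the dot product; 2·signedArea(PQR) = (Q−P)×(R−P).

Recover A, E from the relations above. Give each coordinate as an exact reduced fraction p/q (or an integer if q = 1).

A = (-3635/377, -3418/377)
E = (-5143/1131, -6811/1131)

1. A_x = -3635/377  [F, B, A are collinear ∩ CA ⟂ FB]
2. A_y = -3418/377  [F, B, A are collinear ∩ CA ⟂ FB]
   → A = (-3635/377, -3418/377)
3. E_x = -5143/1131  [E is the centroid of △ABC]
4. E_y = -6811/1131  [E is the centroid of △ABC]
   → E = (-5143/1131, -6811/1131)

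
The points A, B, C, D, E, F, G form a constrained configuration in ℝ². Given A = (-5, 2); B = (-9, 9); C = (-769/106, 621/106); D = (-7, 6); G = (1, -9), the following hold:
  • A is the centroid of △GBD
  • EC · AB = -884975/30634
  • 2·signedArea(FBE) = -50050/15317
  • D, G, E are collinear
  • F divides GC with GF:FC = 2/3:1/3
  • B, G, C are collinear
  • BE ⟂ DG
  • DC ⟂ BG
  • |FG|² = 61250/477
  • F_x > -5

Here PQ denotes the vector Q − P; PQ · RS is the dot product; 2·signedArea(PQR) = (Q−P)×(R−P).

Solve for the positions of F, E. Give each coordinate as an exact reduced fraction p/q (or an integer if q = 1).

E = (-2511/289, 2649/289)
F = (-716/159, 48/53)

1. F_x = -716/159  [F divides GC with GF:FC = 2/3:1/3]
2. F_y = 48/53  [F divides GC with GF:FC = 2/3:1/3]
   → F = (-716/159, 48/53)
3. E_x = -2511/289  [D, G, E are collinear ∩ BE ⟂ DG]
4. E_y = 2649/289  [D, G, E are collinear ∩ BE ⟂ DG]
   → E = (-2511/289, 2649/289)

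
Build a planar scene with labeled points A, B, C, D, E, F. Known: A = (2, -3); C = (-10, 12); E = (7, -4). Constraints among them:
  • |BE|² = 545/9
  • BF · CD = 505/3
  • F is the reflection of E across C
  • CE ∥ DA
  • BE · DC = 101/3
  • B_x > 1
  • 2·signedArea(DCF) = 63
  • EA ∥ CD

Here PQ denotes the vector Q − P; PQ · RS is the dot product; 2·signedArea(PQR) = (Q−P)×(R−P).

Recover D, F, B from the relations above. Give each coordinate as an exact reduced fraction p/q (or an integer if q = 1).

B = (4/3, 4/3)
D = (-15, 13)
F = (-27, 28)

1. D_x = -15  [CE ∥ DA ∩ EA ∥ CD]
2. D_y = 13  [CE ∥ DA ∩ EA ∥ CD]
   → D = (-15, 13)
3. F_x = -27  [F is the reflection of E across C]
4. F_y = 28  [F is the reflection of E across C]
   → F = (-27, 28)
5. B_x = 4/3  [line -5·x + 1·y + 16/3 = 0 ∩ |BE|² = 545/9]
6. B_y = 4/3  [line -5·x + 1·y + 16/3 = 0 ∩ |BE|² = 545/9]
   → B = (4/3, 4/3)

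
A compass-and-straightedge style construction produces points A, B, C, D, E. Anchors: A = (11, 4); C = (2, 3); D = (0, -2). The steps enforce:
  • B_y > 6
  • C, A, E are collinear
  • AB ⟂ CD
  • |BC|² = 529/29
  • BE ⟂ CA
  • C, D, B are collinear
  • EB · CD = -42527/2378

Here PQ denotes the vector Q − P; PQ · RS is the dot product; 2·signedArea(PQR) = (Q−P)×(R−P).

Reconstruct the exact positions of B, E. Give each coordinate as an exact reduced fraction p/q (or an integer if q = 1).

1. B_x = 104/29  [C, D, B are collinear ∩ AB ⟂ CD]
2. B_y = 202/29  [C, D, B are collinear ∩ AB ⟂ CD]
   → B = (104/29, 202/29)
3. E_x = 9517/2378  [C, A, E are collinear ∩ BE ⟂ CA]
4. E_y = 7663/2378  [C, A, E are collinear ∩ BE ⟂ CA]
   → E = (9517/2378, 7663/2378)

B = (104/29, 202/29)
E = (9517/2378, 7663/2378)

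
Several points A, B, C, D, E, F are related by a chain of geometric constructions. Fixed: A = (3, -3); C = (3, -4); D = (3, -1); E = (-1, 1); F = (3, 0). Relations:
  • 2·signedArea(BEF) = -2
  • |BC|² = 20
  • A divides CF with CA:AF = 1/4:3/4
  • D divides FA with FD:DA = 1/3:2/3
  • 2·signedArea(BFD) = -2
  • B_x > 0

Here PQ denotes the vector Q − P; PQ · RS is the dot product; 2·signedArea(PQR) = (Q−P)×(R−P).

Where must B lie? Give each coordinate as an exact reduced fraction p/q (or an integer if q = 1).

1. B_x = 1  [2·signedArea(BFD) = -2 ∩ 2·signedArea(BEF) = -2]
2. B_y = 0  [2·signedArea(BFD) = -2 ∩ 2·signedArea(BEF) = -2]
   → B = (1, 0)

B = (1, 0)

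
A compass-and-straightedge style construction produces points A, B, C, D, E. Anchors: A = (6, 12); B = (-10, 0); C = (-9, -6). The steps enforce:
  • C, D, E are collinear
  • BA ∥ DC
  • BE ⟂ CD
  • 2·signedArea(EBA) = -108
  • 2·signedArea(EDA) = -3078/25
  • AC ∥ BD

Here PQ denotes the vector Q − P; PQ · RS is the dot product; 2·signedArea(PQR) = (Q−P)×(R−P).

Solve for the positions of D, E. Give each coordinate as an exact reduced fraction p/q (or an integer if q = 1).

1. D_x = -25  [BA ∥ DC ∩ AC ∥ BD]
2. D_y = -18  [BA ∥ DC ∩ AC ∥ BD]
   → D = (-25, -18)
3. E_x = -169/25  [C, D, E are collinear ∩ BE ⟂ CD]
4. E_y = -108/25  [C, D, E are collinear ∩ BE ⟂ CD]
   → E = (-169/25, -108/25)

D = (-25, -18)
E = (-169/25, -108/25)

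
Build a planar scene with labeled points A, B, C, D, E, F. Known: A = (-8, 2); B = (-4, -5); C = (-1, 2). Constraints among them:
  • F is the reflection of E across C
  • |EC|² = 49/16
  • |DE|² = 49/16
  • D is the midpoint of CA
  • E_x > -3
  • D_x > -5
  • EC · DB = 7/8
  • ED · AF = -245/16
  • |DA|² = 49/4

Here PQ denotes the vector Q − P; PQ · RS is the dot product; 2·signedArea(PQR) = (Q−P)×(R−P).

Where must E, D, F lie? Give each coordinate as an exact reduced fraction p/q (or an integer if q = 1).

1. D_x = -9/2  [D is the midpoint of CA]
2. D_y = 2  [D is the midpoint of CA]
   → D = (-9/2, 2)
3. E_x = -11/4  [line -1/2·x + 7·y + -123/8 = 0 ∩ |DE|² = 49/16]
4. E_y = 2  [line -1/2·x + 7·y + -123/8 = 0 ∩ |DE|² = 49/16]
   → E = (-11/4, 2)
5. F_x = 3/4  [F is the reflection of E across C]
6. F_y = 2  [F is the reflection of E across C]
   → F = (3/4, 2)

D = (-9/2, 2)
E = (-11/4, 2)
F = (3/4, 2)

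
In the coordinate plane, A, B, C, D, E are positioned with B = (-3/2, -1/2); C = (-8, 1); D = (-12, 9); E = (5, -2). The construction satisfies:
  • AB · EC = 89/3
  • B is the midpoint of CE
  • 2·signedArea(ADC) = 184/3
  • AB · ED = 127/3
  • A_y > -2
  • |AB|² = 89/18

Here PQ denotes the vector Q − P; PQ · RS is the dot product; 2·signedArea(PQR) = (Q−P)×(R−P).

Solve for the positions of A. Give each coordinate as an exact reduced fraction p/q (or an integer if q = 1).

1. A_x = 2/3  [2·signedArea(ADC) = 184/3 ∩ AB · EC = 89/3]
2. A_y = -1  [2·signedArea(ADC) = 184/3 ∩ AB · EC = 89/3]
   → A = (2/3, -1)

A = (2/3, -1)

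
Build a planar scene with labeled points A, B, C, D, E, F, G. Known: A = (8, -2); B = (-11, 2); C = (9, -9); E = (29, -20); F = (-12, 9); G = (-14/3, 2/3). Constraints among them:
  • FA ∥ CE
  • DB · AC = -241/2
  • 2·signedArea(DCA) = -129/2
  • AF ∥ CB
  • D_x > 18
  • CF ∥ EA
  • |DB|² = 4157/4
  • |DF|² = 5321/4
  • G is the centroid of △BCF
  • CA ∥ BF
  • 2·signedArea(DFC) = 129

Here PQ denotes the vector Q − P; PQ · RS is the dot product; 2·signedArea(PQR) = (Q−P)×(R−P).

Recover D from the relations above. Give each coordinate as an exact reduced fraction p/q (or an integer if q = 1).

1. D_x = 37/2  [2·signedArea(DCA) = -129/2 ∩ 2·signedArea(DFC) = 129]
2. D_y = -11  [2·signedArea(DCA) = -129/2 ∩ 2·signedArea(DFC) = 129]
   → D = (37/2, -11)

D = (37/2, -11)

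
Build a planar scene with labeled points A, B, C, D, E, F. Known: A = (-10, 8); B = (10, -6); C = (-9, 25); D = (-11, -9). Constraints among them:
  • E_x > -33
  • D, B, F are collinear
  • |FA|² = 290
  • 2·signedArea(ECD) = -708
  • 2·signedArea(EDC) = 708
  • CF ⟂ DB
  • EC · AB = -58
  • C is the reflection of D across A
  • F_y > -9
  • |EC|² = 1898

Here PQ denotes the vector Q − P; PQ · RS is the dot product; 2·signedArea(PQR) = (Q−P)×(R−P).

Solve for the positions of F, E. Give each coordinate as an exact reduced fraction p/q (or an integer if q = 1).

1. F_x = -107/25  [D, B, F are collinear ∩ CF ⟂ DB]
2. F_y = -201/25  [D, B, F are collinear ∩ CF ⟂ DB]
   → F = (-107/25, -201/25)
3. E_x = -32  [2·signedArea(EDC) = 708 ∩ EC · AB = -58]
4. E_y = -12  [2·signedArea(EDC) = 708 ∩ EC · AB = -58]
   → E = (-32, -12)

E = (-32, -12)
F = (-107/25, -201/25)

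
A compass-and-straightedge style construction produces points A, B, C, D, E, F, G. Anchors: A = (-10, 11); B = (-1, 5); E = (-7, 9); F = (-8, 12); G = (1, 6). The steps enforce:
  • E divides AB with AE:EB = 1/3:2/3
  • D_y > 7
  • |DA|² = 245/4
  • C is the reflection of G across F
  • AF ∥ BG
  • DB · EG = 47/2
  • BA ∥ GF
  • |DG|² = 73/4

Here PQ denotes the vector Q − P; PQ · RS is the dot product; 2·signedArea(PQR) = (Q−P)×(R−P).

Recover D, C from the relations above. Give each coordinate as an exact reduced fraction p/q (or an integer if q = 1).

1. D_x = -3  [line -8·x + 3·y + -93/2 = 0 ∩ |DG|² = 73/4]
2. D_y = 15/2  [line -8·x + 3·y + -93/2 = 0 ∩ |DG|² = 73/4]
   → D = (-3, 15/2)
3. C_x = -17  [C is the reflection of G across F]
4. C_y = 18  [C is the reflection of G across F]
   → C = (-17, 18)

C = (-17, 18)
D = (-3, 15/2)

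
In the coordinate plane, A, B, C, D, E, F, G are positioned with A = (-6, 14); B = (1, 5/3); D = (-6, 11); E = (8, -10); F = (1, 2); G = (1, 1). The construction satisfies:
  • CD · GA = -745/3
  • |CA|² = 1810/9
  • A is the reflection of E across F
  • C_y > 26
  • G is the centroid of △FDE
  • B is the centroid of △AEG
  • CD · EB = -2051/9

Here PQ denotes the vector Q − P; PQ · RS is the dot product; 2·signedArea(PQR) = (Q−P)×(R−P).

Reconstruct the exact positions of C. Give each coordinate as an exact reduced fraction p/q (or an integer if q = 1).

C = (-13, 79/3)

1. C_x = -13  [CD · EB = -2051/9 ∩ CD · GA = -745/3]
2. C_y = 79/3  [CD · EB = -2051/9 ∩ CD · GA = -745/3]
   → C = (-13, 79/3)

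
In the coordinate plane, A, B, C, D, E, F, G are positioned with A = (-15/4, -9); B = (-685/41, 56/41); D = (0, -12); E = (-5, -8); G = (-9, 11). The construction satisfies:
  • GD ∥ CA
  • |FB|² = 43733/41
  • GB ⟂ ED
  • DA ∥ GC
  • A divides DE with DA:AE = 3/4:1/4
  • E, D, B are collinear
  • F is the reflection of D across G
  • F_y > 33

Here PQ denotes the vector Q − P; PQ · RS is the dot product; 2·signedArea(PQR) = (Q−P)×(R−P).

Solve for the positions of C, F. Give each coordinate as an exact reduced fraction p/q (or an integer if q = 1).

C = (-51/4, 14)
F = (-18, 34)

1. C_x = -51/4  [GD ∥ CA ∩ DA ∥ GC]
2. C_y = 14  [GD ∥ CA ∩ DA ∥ GC]
   → C = (-51/4, 14)
3. F_x = -18  [F is the reflection of D across G]
4. F_y = 34  [F is the reflection of D across G]
   → F = (-18, 34)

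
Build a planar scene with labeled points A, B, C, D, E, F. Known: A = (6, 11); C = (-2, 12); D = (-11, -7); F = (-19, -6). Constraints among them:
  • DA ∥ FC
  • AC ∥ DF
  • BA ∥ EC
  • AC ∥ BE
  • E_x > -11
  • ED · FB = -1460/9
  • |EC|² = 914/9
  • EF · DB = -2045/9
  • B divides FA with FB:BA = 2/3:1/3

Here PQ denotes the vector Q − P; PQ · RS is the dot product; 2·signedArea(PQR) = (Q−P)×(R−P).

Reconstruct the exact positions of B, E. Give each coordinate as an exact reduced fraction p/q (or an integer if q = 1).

B = (-7/3, 16/3)
E = (-31/3, 19/3)

1. B_x = -7/3  [B divides FA with FB:BA = 2/3:1/3]
2. B_y = 16/3  [B divides FA with FB:BA = 2/3:1/3]
   → B = (-7/3, 16/3)
3. E_x = -31/3  [BA ∥ EC ∩ AC ∥ BE]
4. E_y = 19/3  [BA ∥ EC ∩ AC ∥ BE]
   → E = (-31/3, 19/3)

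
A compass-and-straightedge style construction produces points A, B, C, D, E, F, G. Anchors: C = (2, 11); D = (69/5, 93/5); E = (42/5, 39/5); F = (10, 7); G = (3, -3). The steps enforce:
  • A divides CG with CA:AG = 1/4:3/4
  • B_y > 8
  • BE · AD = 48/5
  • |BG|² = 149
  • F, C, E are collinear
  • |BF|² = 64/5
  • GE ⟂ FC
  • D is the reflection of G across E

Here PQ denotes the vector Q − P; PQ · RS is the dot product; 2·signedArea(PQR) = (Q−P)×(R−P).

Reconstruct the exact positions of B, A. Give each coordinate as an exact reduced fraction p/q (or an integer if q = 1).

A = (9/4, 15/2)
B = (34/5, 43/5)

1. A_x = 9/4  [A divides CG with CA:AG = 1/4:3/4]
2. A_y = 15/2  [A divides CG with CA:AG = 1/4:3/4]
   → A = (9/4, 15/2)
3. B_x = 34/5  [line -231/20·x + -111/10·y + 174 = 0 ∩ |BG|² = 149]
4. B_y = 43/5  [line -231/20·x + -111/10·y + 174 = 0 ∩ |BG|² = 149]
   → B = (34/5, 43/5)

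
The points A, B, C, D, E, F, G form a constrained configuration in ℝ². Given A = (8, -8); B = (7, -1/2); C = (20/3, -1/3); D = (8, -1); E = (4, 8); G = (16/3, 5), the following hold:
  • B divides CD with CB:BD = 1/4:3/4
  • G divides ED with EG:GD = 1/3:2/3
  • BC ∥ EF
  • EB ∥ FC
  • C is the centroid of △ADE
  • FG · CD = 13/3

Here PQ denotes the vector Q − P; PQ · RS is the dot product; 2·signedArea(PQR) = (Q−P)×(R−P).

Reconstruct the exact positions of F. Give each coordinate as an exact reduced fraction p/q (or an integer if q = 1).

1. F_x = 11/3  [EB ∥ FC ∩ BC ∥ EF]
2. F_y = 49/6  [EB ∥ FC ∩ BC ∥ EF]
   → F = (11/3, 49/6)

F = (11/3, 49/6)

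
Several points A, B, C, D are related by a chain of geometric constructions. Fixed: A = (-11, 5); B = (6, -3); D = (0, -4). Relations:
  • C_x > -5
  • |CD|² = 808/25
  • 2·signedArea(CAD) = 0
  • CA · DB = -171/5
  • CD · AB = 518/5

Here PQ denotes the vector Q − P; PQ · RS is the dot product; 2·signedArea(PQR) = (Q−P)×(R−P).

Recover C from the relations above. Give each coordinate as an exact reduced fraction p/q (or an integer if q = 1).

1. C_x = -22/5  [2·signedArea(CAD) = 0 ∩ CD · AB = 518/5]
2. C_y = -2/5  [2·signedArea(CAD) = 0 ∩ CD · AB = 518/5]
   → C = (-22/5, -2/5)

C = (-22/5, -2/5)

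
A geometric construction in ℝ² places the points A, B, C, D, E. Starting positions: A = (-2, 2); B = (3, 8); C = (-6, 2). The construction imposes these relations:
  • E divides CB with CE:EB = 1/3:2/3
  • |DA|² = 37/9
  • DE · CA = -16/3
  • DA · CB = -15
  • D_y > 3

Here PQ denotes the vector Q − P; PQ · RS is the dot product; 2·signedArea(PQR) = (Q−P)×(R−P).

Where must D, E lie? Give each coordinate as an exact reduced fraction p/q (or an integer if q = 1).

1. D_x = -5/3  [line -9·x + -6·y + 9 = 0 ∩ |DA|² = 37/9]
2. D_y = 4  [line -9·x + -6·y + 9 = 0 ∩ |DA|² = 37/9]
   → D = (-5/3, 4)
3. E_x = -3  [E divides CB with CE:EB = 1/3:2/3]
4. E_y = 4  [E divides CB with CE:EB = 1/3:2/3]
   → E = (-3, 4)

D = (-5/3, 4)
E = (-3, 4)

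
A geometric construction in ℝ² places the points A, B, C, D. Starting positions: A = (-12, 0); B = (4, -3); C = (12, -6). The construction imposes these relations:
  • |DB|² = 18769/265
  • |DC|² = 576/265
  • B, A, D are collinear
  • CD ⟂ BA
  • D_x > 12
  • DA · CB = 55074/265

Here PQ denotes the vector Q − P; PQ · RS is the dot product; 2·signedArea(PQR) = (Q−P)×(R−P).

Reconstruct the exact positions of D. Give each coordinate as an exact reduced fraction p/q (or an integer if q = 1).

D = (3252/265, -1206/265)

1. D_x = 3252/265  [B, A, D are collinear ∩ CD ⟂ BA]
2. D_y = -1206/265  [B, A, D are collinear ∩ CD ⟂ BA]
   → D = (3252/265, -1206/265)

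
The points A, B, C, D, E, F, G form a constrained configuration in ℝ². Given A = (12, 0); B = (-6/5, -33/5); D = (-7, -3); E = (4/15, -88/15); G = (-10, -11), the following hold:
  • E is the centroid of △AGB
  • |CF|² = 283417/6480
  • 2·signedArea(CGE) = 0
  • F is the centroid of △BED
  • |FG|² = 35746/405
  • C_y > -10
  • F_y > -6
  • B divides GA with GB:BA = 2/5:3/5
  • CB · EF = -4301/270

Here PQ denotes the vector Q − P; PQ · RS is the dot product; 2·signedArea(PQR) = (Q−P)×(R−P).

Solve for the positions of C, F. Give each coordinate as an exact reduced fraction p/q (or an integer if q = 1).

1. F_x = -119/45  [F is the centroid of △BED]
2. F_y = -232/45  [F is the centroid of △BED]
   → F = (-119/45, -232/45)
3. C_x = -223/30  [2·signedArea(CGE) = 0 ∩ CB · EF = -4301/270]
4. C_y = -583/60  [2·signedArea(CGE) = 0 ∩ CB · EF = -4301/270]
   → C = (-223/30, -583/60)

C = (-223/30, -583/60)
F = (-119/45, -232/45)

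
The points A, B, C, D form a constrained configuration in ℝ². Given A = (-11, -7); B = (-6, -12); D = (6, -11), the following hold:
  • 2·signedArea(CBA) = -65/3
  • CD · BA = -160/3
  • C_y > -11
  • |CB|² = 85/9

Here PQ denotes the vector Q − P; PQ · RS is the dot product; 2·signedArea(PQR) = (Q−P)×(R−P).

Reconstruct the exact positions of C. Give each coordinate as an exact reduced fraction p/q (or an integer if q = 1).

1. C_x = -11/3  [2·signedArea(CBA) = -65/3 ∩ CD · BA = -160/3]
2. C_y = -10  [2·signedArea(CBA) = -65/3 ∩ CD · BA = -160/3]
   → C = (-11/3, -10)

C = (-11/3, -10)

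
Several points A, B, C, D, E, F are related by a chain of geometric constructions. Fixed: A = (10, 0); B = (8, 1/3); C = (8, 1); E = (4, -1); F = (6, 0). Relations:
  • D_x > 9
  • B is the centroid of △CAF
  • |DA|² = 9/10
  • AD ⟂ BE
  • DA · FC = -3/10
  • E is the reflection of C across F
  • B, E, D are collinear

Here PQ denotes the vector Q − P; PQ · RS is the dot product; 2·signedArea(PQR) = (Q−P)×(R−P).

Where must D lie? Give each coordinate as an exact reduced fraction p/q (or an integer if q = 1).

D = (97/10, 9/10)

1. D_x = 97/10  [B, E, D are collinear ∩ AD ⟂ BE]
2. D_y = 9/10  [B, E, D are collinear ∩ AD ⟂ BE]
   → D = (97/10, 9/10)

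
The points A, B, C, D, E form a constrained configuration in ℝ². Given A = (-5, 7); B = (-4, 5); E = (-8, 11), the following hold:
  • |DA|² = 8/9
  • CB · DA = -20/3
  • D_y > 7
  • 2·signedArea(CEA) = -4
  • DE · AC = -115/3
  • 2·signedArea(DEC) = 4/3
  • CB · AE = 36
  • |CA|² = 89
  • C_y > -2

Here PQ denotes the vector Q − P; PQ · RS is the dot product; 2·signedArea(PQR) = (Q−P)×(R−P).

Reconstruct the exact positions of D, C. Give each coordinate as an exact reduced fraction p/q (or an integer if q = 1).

1. C_x = 0  [CB · AE = 36 ∩ 2·signedArea(CEA) = -4]
2. C_y = -1  [CB · AE = 36 ∩ 2·signedArea(CEA) = -4]
   → C = (0, -1)
3. D_x = -17/3  [2·signedArea(DEC) = 4/3 ∩ CB · DA = -20/3]
4. D_y = 23/3  [2·signedArea(DEC) = 4/3 ∩ CB · DA = -20/3]
   → D = (-17/3, 23/3)

C = (0, -1)
D = (-17/3, 23/3)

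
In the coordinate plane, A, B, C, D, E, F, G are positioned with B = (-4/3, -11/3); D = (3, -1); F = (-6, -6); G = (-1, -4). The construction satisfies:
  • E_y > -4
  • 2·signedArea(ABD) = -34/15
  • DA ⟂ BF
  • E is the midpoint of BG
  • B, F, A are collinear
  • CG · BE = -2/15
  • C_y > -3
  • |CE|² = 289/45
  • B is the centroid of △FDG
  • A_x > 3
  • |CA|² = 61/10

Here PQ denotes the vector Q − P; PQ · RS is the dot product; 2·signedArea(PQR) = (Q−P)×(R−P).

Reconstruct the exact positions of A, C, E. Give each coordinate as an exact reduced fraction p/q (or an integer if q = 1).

A = (16/5, -7/5)
C = (11/10, -27/10)
E = (-7/6, -23/6)

1. A_x = 16/5  [B, F, A are collinear ∩ DA ⟂ BF]
2. A_y = -7/5  [B, F, A are collinear ∩ DA ⟂ BF]
   → A = (16/5, -7/5)
3. E_x = -7/6  [E is the midpoint of BG]
4. E_y = -23/6  [E is the midpoint of BG]
   → E = (-7/6, -23/6)
5. C_x = 11/10  [line -1/6·x + 1/6·y + 19/30 = 0 ∩ |CE|² = 289/45]
6. C_y = -27/10  [line -1/6·x + 1/6·y + 19/30 = 0 ∩ |CE|² = 289/45]
   → C = (11/10, -27/10)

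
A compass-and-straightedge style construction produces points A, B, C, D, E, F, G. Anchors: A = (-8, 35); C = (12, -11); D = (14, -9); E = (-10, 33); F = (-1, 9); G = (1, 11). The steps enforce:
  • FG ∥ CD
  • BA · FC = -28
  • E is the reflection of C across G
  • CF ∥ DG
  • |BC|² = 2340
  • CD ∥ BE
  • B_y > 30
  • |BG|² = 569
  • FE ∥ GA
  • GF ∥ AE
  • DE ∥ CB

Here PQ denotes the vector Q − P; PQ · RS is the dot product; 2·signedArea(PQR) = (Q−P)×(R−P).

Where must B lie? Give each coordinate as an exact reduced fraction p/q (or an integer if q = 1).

B = (-12, 31)

1. B_x = -12  [CD ∥ BE ∩ DE ∥ CB]
2. B_y = 31  [CD ∥ BE ∩ DE ∥ CB]
   → B = (-12, 31)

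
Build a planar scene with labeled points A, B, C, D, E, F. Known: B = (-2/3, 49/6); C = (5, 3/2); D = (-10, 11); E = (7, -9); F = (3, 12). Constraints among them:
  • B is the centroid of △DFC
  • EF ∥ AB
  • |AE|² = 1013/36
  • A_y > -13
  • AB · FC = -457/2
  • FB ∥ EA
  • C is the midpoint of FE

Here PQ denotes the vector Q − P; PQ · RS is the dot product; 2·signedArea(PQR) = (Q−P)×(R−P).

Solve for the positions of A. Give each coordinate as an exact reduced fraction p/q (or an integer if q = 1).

A = (10/3, -77/6)

1. A_x = 10/3  [EF ∥ AB ∩ FB ∥ EA]
2. A_y = -77/6  [EF ∥ AB ∩ FB ∥ EA]
   → A = (10/3, -77/6)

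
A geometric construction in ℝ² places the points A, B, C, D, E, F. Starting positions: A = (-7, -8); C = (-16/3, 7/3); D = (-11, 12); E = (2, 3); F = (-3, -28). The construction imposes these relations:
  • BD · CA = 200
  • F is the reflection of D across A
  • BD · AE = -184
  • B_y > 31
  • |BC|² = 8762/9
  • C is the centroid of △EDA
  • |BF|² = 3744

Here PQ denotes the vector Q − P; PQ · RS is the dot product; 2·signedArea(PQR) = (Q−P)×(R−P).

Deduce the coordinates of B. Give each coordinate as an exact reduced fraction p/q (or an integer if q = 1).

B = (-15, 32)

1. B_x = -15  [BD · CA = 200 ∩ BD · AE = -184]
2. B_y = 32  [BD · CA = 200 ∩ BD · AE = -184]
   → B = (-15, 32)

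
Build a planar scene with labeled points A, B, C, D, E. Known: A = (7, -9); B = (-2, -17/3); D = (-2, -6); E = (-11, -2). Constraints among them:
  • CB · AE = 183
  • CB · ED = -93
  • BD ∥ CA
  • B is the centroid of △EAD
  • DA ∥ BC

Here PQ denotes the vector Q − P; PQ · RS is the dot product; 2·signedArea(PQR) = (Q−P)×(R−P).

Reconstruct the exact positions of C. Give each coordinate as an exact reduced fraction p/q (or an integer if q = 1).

1. C_x = 7  [BD ∥ CA ∩ DA ∥ BC]
2. C_y = -26/3  [BD ∥ CA ∩ DA ∥ BC]
   → C = (7, -26/3)

C = (7, -26/3)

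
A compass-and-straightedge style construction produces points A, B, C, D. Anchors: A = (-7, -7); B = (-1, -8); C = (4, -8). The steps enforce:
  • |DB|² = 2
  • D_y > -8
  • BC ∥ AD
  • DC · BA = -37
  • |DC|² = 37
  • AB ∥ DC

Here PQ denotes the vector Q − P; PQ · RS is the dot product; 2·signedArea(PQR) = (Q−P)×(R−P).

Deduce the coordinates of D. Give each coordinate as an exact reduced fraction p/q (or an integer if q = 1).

D = (-2, -7)

1. D_x = -2  [AB ∥ DC ∩ BC ∥ AD]
2. D_y = -7  [AB ∥ DC ∩ BC ∥ AD]
   → D = (-2, -7)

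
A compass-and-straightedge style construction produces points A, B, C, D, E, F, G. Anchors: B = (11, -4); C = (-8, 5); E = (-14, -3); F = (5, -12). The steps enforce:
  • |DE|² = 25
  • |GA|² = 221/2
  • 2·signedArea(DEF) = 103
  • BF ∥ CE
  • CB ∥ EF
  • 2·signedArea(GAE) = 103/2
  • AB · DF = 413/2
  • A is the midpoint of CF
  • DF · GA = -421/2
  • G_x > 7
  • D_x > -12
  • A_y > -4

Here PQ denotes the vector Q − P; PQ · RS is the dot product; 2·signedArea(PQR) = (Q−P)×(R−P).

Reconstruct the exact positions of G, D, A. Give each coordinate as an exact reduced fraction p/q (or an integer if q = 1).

1. D_x = -11  [line 9·x + 19·y + 80 = 0 ∩ |DE|² = 25]
2. D_y = 1  [line 9·x + 19·y + 80 = 0 ∩ |DE|² = 25]
   → D = (-11, 1)
3. A_x = -3/2  [A is the midpoint of CF]
4. A_y = -7/2  [A is the midpoint of CF]
   → A = (-3/2, -7/2)
5. G_x = 8  [2·signedArea(GAE) = 103/2 ∩ DF · GA = -421/2]
6. G_y = -8  [2·signedArea(GAE) = 103/2 ∩ DF · GA = -421/2]
   → G = (8, -8)

A = (-3/2, -7/2)
D = (-11, 1)
G = (8, -8)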